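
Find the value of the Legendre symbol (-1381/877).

-1

(-1381/877)
  = (1381/877)    [877 ≡ 1 mod 4 ⇒ (-1/877) = +1]
  = (504/877)    [1381 ≡ 504 mod 877]
  = -(63/877)    [877 ≡ 5 mod 8 ⇒ (2/877)^3 = -1]
  = -(877/63)    [QR: 877 ≡ 1 mod 4, sign kept]
  = -(58/63)    [877 ≡ 58 mod 63]
  = -(29/63)    [63 ≡ 7 mod 8 ⇒ (2/63) = +1]
  = -(63/29)    [QR: 29 ≡ 1 mod 4, sign kept]
  = -(5/29)    [63 ≡ 5 mod 29]
  = -(29/5)    [QR: 5 ≡ 1 mod 4, sign kept]
  = -(4/5)    [29 ≡ 4 mod 5]
  = -(1/5)    [5 ≡ 5 mod 8 ⇒ (2/5)^2 = +1]
  = -1    [(1/5) = 1]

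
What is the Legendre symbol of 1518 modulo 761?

1

(1518|761)
  = (757|761)    [1518 ≡ 757 mod 761]
  = (761|757)    [QR: 757 ≡ 1 mod 4, sign kept]
  = (4|757)    [761 ≡ 4 mod 757]
  = (1|757)    [757 ≡ 5 mod 8 ⇒ (2|757)^2 = +1]
  = 1    [(1|757) = 1]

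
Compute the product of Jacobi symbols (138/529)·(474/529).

0

By multiplicativity, (138·474/529) = (138/529)·(474/529).
First factor (138/529):
Factor out 2: 138 = 2·69. Since 529 ≡ 1 (mod 8), (2/529) = +1. Now have (69/529).
69 ≡ 1 (mod 4), so quadratic reciprocity gives (69/529) = (529/69). Reduce: 529 ≡ 46 (mod 69). Now have (46/69).
Factor out 2: 46 = 2·23. Since 69 ≡ 5 (mod 8), (2/69) = -1. Now have -(23/69).
69 ≡ 1 (mod 4), so quadratic reciprocity gives (23/69) = (69/23). Reduce: 69 ≡ 0 (mod 23). Now have -(0/23).
The numerator is now 0 with denominator 23 > 1: the symbol is 0.
Second factor (474/529):
Factor out 2: 474 = 2·237. Since 529 ≡ 1 (mod 8), (2/529) = +1. Now have (237/529).
237 ≡ 1 (mod 4), so quadratic reciprocity gives (237/529) = (529/237). Reduce: 529 ≡ 55 (mod 237). Now have (55/237).
237 ≡ 1 (mod 4), so quadratic reciprocity gives (55/237) = (237/55). Reduce: 237 ≡ 17 (mod 55). Now have (17/55).
17 ≡ 1 (mod 4), so quadratic reciprocity gives (17/55) = (55/17). Reduce: 55 ≡ 4 (mod 17). Now have (4/17).
Factor out 2: 4 = 2^2. Since 17 ≡ 1 (mod 8), (2/17) = +1, and (2/17)^2 = +1. Now have (1/17).
(1/17) = 1. Collecting the sign factors: 1.
Product: (0)·(1) = 0.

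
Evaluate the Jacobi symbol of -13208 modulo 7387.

-1

(-13208/7387)
  = (1566/7387)    [-13208 ≡ 1566 mod 7387]
  = -(783/7387)    [7387 ≡ 3 mod 8 ⇒ (2/7387) = -1]
  = (7387/783)    [QR: both ≡ 3 mod 4, sign flips]
  = (340/783)    [7387 ≡ 340 mod 783]
  = (85/783)    [783 ≡ 7 mod 8 ⇒ (2/783)^2 = +1]
  = (783/85)    [QR: 85 ≡ 1 mod 4, sign kept]
  = (18/85)    [783 ≡ 18 mod 85]
  = -(9/85)    [85 ≡ 5 mod 8 ⇒ (2/85) = -1]
  = -(85/9)    [QR: 9 ≡ 1 mod 4, sign kept]
  = -(4/9)    [85 ≡ 4 mod 9]
  = -(1/9)    [9 ≡ 1 mod 8 ⇒ (2/9)^2 = +1]
  = -1    [(1/9) = 1]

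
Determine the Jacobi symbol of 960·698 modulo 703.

By multiplicativity, (960·698/703) = (960/703)·(698/703).
First factor (960/703):
Reduce the numerator: 960 ≡ 257 (mod 703), so (960/703) = (257/703).
257 ≡ 1 (mod 4), so quadratic reciprocity gives (257/703) = (703/257). Reduce: 703 ≡ 189 (mod 257). Now have (189/257).
189 ≡ 1 (mod 4), so quadratic reciprocity gives (189/257) = (257/189). Reduce: 257 ≡ 68 (mod 189). Now have (68/189).
Factor out 2: 68 = 2^2·17. Since 189 ≡ 5 (mod 8), (2/189) = -1, and (2/189)^2 = +1. Now have (17/189).
17 ≡ 1 (mod 4), so quadratic reciprocity gives (17/189) = (189/17). Reduce: 189 ≡ 2 (mod 17). Now have (2/17).
Factor out 2: 2 = 2. Since 17 ≡ 1 (mod 8), (2/17) = +1. Now have (1/17).
(1/17) = 1. Collecting the sign factors: 1.
Second factor (698/703):
Factor out 2: 698 = 2·349. Since 703 ≡ 7 (mod 8), (2/703) = +1. Now have (349/703).
349 ≡ 1 (mod 4), so quadratic reciprocity gives (349/703) = (703/349). Reduce: 703 ≡ 5 (mod 349). Now have (5/349).
5 ≡ 1 (mod 4), so quadratic reciprocity gives (5/349) = (349/5). Reduce: 349 ≡ 4 (mod 5). Now have (4/5).
Factor out 2: 4 = 2^2. Since 5 ≡ 5 (mod 8), (2/5) = -1, and (2/5)^2 = +1. Now have (1/5).
(1/5) = 1. Collecting the sign factors: 1.
Product: (1)·(1) = 1.

1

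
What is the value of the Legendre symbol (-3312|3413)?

Reduce the numerator: -3312 ≡ 101 (mod 3413), so (-3312|3413) = (101|3413).
101 ≡ 1 (mod 4), so quadratic reciprocity gives (101|3413) = (3413|101). Reduce: 3413 ≡ 80 (mod 101). Now have (80|101).
Factor out 2: 80 = 2^4·5. Since 101 ≡ 5 (mod 8), (2|101) = -1, and (2|101)^4 = +1. Now have (5|101).
5 ≡ 1 (mod 4), so quadratic reciprocity gives (5|101) = (101|5). Reduce: 101 ≡ 1 (mod 5). Now have (1|5).
(1|5) = 1. Collecting the sign factors: 1.

1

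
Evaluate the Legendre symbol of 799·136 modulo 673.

-1

By multiplicativity, (799·136/673) = (799/673)·(136/673).
First factor (799/673):
Reduce the numerator: 799 ≡ 126 (mod 673), so (799/673) = (126/673).
Factor out 2: 126 = 2·63. Since 673 ≡ 1 (mod 8), (2/673) = +1. Now have (63/673).
673 ≡ 1 (mod 4), so quadratic reciprocity gives (63/673) = (673/63). Reduce: 673 ≡ 43 (mod 63). Now have (43/63).
Both 43 ≡ 3 and 63 ≡ 3 (mod 4), so reciprocity gives (43/63) = -(63/43). Reduce: 63 ≡ 20 (mod 43). Now have -(20/43).
Factor out 2: 20 = 2^2·5. Since 43 ≡ 3 (mod 8), (2/43) = -1, and (2/43)^2 = +1. Now have -(5/43).
5 ≡ 1 (mod 4), so quadratic reciprocity gives (5/43) = (43/5). Reduce: 43 ≡ 3 (mod 5). Now have -(3/5).
5 ≡ 1 (mod 4), so quadratic reciprocity gives (3/5) = (5/3). Reduce: 5 ≡ 2 (mod 3). Now have -(2/3).
Factor out 2: 2 = 2. Since 3 ≡ 3 (mod 8), (2/3) = -1. Now have (1/3).
(1/3) = 1. Collecting the sign factors: 1.
Second factor (136/673):
Factor out 2: 136 = 2^3·17. Since 673 ≡ 1 (mod 8), (2/673) = +1, and (2/673)^3 = +1. Now have (17/673).
17 ≡ 1 (mod 4), so quadratic reciprocity gives (17/673) = (673/17). Reduce: 673 ≡ 10 (mod 17). Now have (10/17).
Factor out 2: 10 = 2·5. Since 17 ≡ 1 (mod 8), (2/17) = +1. Now have (5/17).
5 ≡ 1 (mod 4), so quadratic reciprocity gives (5/17) = (17/5). Reduce: 17 ≡ 2 (mod 5). Now have (2/5).
Factor out 2: 2 = 2. Since 5 ≡ 5 (mod 8), (2/5) = -1. Now have -(1/5).
(1/5) = 1. Collecting the sign factors: -1.
Product: (1)·(-1) = -1.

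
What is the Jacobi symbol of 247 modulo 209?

(247/209)
  = (38/209)    [247 ≡ 38 mod 209]
  = (19/209)    [209 ≡ 1 mod 8 ⇒ (2/209) = +1]
  = (209/19)    [QR: 209 ≡ 1 mod 4, sign kept]
  = (0/19)    [209 ≡ 0 mod 19]
  = 0    [numerator 0, gcd > 1]

0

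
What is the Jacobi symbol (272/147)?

(272/147)
  = (125/147)    [272 ≡ 125 mod 147]
  = (147/125)    [QR: 125 ≡ 1 mod 4, sign kept]
  = (22/125)    [147 ≡ 22 mod 125]
  = -(11/125)    [125 ≡ 5 mod 8 ⇒ (2/125) = -1]
  = -(125/11)    [QR: 125 ≡ 1 mod 4, sign kept]
  = -(4/11)    [125 ≡ 4 mod 11]
  = -(1/11)    [11 ≡ 3 mod 8 ⇒ (2/11)^2 = +1]
  = -1    [(1/11) = 1]

-1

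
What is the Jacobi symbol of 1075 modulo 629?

(1075/629)
  = (446/629)    [1075 ≡ 446 mod 629]
  = -(223/629)    [629 ≡ 5 mod 8 ⇒ (2/629) = -1]
  = -(629/223)    [QR: 629 ≡ 1 mod 4, sign kept]
  = -(183/223)    [629 ≡ 183 mod 223]
  = (223/183)    [QR: both ≡ 3 mod 4, sign flips]
  = (40/183)    [223 ≡ 40 mod 183]
  = (5/183)    [183 ≡ 7 mod 8 ⇒ (2/183)^3 = +1]
  = (183/5)    [QR: 5 ≡ 1 mod 4, sign kept]
  = (3/5)    [183 ≡ 3 mod 5]
  = (5/3)    [QR: 5 ≡ 1 mod 4, sign kept]
  = (2/3)    [5 ≡ 2 mod 3]
  = -(1/3)    [3 ≡ 3 mod 8 ⇒ (2/3) = -1]
  = -1    [(1/3) = 1]

-1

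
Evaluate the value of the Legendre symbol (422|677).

(422|677)
  = -(211|677)    [677 ≡ 5 mod 8 ⇒ (2|677) = -1]
  = -(677|211)    [QR: 677 ≡ 1 mod 4, sign kept]
  = -(44|211)    [677 ≡ 44 mod 211]
  = -(11|211)    [211 ≡ 3 mod 8 ⇒ (2|211)^2 = +1]
  = (211|11)    [QR: both ≡ 3 mod 4, sign flips]
  = (2|11)    [211 ≡ 2 mod 11]
  = -(1|11)    [11 ≡ 3 mod 8 ⇒ (2|11) = -1]
  = -1    [(1|11) = 1]

-1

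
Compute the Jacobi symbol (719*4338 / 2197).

1

By multiplicativity, (719·4338 / 2197) = (719 / 2197)·(4338 / 2197).
First factor (719 / 2197):
(719 / 2197)
  = (2197 / 719)    [QR: 2197 ≡ 1 mod 4, sign kept]
  = (40 / 719)    [2197 ≡ 40 mod 719]
  = (5 / 719)    [719 ≡ 7 mod 8 ⇒ (2 / 719)^3 = +1]
  = (719 / 5)    [QR: 5 ≡ 1 mod 4, sign kept]
  = (4 / 5)    [719 ≡ 4 mod 5]
  = (1 / 5)    [5 ≡ 5 mod 8 ⇒ (2 / 5)^2 = +1]
  = 1    [(1 / 5) = 1]
Second factor (4338 / 2197):
(4338 / 2197)
  = (2141 / 2197)    [4338 ≡ 2141 mod 2197]
  = (2197 / 2141)    [QR: 2141 ≡ 1 mod 4, sign kept]
  = (56 / 2141)    [2197 ≡ 56 mod 2141]
  = -(7 / 2141)    [2141 ≡ 5 mod 8 ⇒ (2 / 2141)^3 = -1]
  = -(2141 / 7)    [QR: 2141 ≡ 1 mod 4, sign kept]
  = -(6 / 7)    [2141 ≡ 6 mod 7]
  = -(3 / 7)    [7 ≡ 7 mod 8 ⇒ (2 / 7) = +1]
  = (7 / 3)    [QR: both ≡ 3 mod 4, sign flips]
  = (1 / 3)    [7 ≡ 1 mod 3]
  = 1    [(1 / 3) = 1]
Product: (1)·(1) = 1.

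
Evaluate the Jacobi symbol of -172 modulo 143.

Reduce the numerator: -172 ≡ 114 (mod 143), so (-172/143) = (114/143).
Factor out 2: 114 = 2·57. Since 143 ≡ 7 (mod 8), (2/143) = +1. Now have (57/143).
57 ≡ 1 (mod 4), so quadratic reciprocity gives (57/143) = (143/57). Reduce: 143 ≡ 29 (mod 57). Now have (29/57).
29 ≡ 1 (mod 4), so quadratic reciprocity gives (29/57) = (57/29). Reduce: 57 ≡ 28 (mod 29). Now have (28/29).
Factor out 2: 28 = 2^2·7. Since 29 ≡ 5 (mod 8), (2/29) = -1, and (2/29)^2 = +1. Now have (7/29).
29 ≡ 1 (mod 4), so quadratic reciprocity gives (7/29) = (29/7). Reduce: 29 ≡ 1 (mod 7). Now have (1/7).
(1/7) = 1. Collecting the sign factors: 1.

1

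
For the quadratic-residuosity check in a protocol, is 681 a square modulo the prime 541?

(681|541)
  = (140|541)    [681 ≡ 140 mod 541]
  = (35|541)    [541 ≡ 5 mod 8 ⇒ (2|541)^2 = +1]
  = (541|35)    [QR: 541 ≡ 1 mod 4, sign kept]
  = (16|35)    [541 ≡ 16 mod 35]
  = (1|35)    [35 ≡ 3 mod 8 ⇒ (2|35)^4 = +1]
  = 1    [(1|35) = 1]
(681|541) = 1, and 541 is prime, so 681 is a quadratic residue mod 541.

yes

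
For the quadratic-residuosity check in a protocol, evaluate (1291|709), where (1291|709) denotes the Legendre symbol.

(1291|709)
  = (582|709)    [1291 ≡ 582 mod 709]
  = -(291|709)    [709 ≡ 5 mod 8 ⇒ (2|709) = -1]
  = -(709|291)    [QR: 709 ≡ 1 mod 4, sign kept]
  = -(127|291)    [709 ≡ 127 mod 291]
  = (291|127)    [QR: both ≡ 3 mod 4, sign flips]
  = (37|127)    [291 ≡ 37 mod 127]
  = (127|37)    [QR: 37 ≡ 1 mod 4, sign kept]
  = (16|37)    [127 ≡ 16 mod 37]
  = (1|37)    [37 ≡ 5 mod 8 ⇒ (2|37)^4 = +1]
  = 1    [(1|37) = 1]

1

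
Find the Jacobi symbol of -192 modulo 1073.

(-192/1073)
  = (881/1073)    [-192 ≡ 881 mod 1073]
  = (1073/881)    [QR: 881 ≡ 1 mod 4, sign kept]
  = (192/881)    [1073 ≡ 192 mod 881]
  = (3/881)    [881 ≡ 1 mod 8 ⇒ (2/881)^6 = +1]
  = (881/3)    [QR: 881 ≡ 1 mod 4, sign kept]
  = (2/3)    [881 ≡ 2 mod 3]
  = -(1/3)    [3 ≡ 3 mod 8 ⇒ (2/3) = -1]
  = -1    [(1/3) = 1]

-1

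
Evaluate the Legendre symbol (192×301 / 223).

By multiplicativity, (192·301 / 223) = (192 / 223)·(301 / 223).
First factor (192 / 223):
Factor out 2: 192 = 2^6·3. Since 223 ≡ 7 (mod 8), (2 / 223) = +1, and (2 / 223)^6 = +1. Now have (3 / 223).
Both 3 ≡ 3 and 223 ≡ 3 (mod 4), so reciprocity gives (3 / 223) = -(223 / 3). Reduce: 223 ≡ 1 (mod 3). Now have -(1 / 3).
(1 / 3) = 1. Collecting the sign factors: -1.
Second factor (301 / 223):
Reduce the numerator: 301 ≡ 78 (mod 223), so (301 / 223) = (78 / 223).
Factor out 2: 78 = 2·39. Since 223 ≡ 7 (mod 8), (2 / 223) = +1. Now have (39 / 223).
Both 39 ≡ 3 and 223 ≡ 3 (mod 4), so reciprocity gives (39 / 223) = -(223 / 39). Reduce: 223 ≡ 28 (mod 39). Now have -(28 / 39).
Factor out 2: 28 = 2^2·7. Since 39 ≡ 7 (mod 8), (2 / 39) = +1, and (2 / 39)^2 = +1. Now have -(7 / 39).
Both 7 ≡ 3 and 39 ≡ 3 (mod 4), so reciprocity gives (7 / 39) = -(39 / 7). Reduce: 39 ≡ 4 (mod 7). Now have (4 / 7).
Factor out 2: 4 = 2^2. Since 7 ≡ 7 (mod 8), (2 / 7) = +1, and (2 / 7)^2 = +1. Now have (1 / 7).
(1 / 7) = 1. Collecting the sign factors: 1.
Product: (-1)·(1) = -1.

-1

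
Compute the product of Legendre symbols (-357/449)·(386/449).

1

By multiplicativity, (-357·386/449) = (-357/449)·(386/449).
First factor (-357/449):
Pull out -1: (-357/449) = (-1/449)·(357/449). Since 449 ≡ 1 (mod 4), (-1/449) = +1. Now have (357/449).
357 ≡ 1 (mod 4), so quadratic reciprocity gives (357/449) = (449/357). Reduce: 449 ≡ 92 (mod 357). Now have (92/357).
Factor out 2: 92 = 2^2·23. Since 357 ≡ 5 (mod 8), (2/357) = -1, and (2/357)^2 = +1. Now have (23/357).
357 ≡ 1 (mod 4), so quadratic reciprocity gives (23/357) = (357/23). Reduce: 357 ≡ 12 (mod 23). Now have (12/23).
Factor out 2: 12 = 2^2·3. Since 23 ≡ 7 (mod 8), (2/23) = +1, and (2/23)^2 = +1. Now have (3/23).
Both 3 ≡ 3 and 23 ≡ 3 (mod 4), so reciprocity gives (3/23) = -(23/3). Reduce: 23 ≡ 2 (mod 3). Now have -(2/3).
Factor out 2: 2 = 2. Since 3 ≡ 3 (mod 8), (2/3) = -1. Now have (1/3).
(1/3) = 1. Collecting the sign factors: 1.
Second factor (386/449):
Factor out 2: 386 = 2·193. Since 449 ≡ 1 (mod 8), (2/449) = +1. Now have (193/449).
193 ≡ 1 (mod 4), so quadratic reciprocity gives (193/449) = (449/193). Reduce: 449 ≡ 63 (mod 193). Now have (63/193).
193 ≡ 1 (mod 4), so quadratic reciprocity gives (63/193) = (193/63). Reduce: 193 ≡ 4 (mod 63). Now have (4/63).
Factor out 2: 4 = 2^2. Since 63 ≡ 7 (mod 8), (2/63) = +1, and (2/63)^2 = +1. Now have (1/63).
(1/63) = 1. Collecting the sign factors: 1.
Product: (1)·(1) = 1.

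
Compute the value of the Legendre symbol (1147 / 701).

Reduce the numerator: 1147 ≡ 446 (mod 701), so (1147 / 701) = (446 / 701).
Factor out 2: 446 = 2·223. Since 701 ≡ 5 (mod 8), (2 / 701) = -1. Now have -(223 / 701).
701 ≡ 1 (mod 4), so quadratic reciprocity gives (223 / 701) = (701 / 223). Reduce: 701 ≡ 32 (mod 223). Now have -(32 / 223).
Factor out 2: 32 = 2^5. Since 223 ≡ 7 (mod 8), (2 / 223) = +1, and (2 / 223)^5 = +1. Now have -(1 / 223).
(1 / 223) = 1. Collecting the sign factors: -1.

-1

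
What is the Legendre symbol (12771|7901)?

(12771|7901)
  = (4870|7901)    [12771 ≡ 4870 mod 7901]
  = -(2435|7901)    [7901 ≡ 5 mod 8 ⇒ (2|7901) = -1]
  = -(7901|2435)    [QR: 7901 ≡ 1 mod 4, sign kept]
  = -(596|2435)    [7901 ≡ 596 mod 2435]
  = -(149|2435)    [2435 ≡ 3 mod 8 ⇒ (2|2435)^2 = +1]
  = -(2435|149)    [QR: 149 ≡ 1 mod 4, sign kept]
  = -(51|149)    [2435 ≡ 51 mod 149]
  = -(149|51)    [QR: 149 ≡ 1 mod 4, sign kept]
  = -(47|51)    [149 ≡ 47 mod 51]
  = (51|47)    [QR: both ≡ 3 mod 4, sign flips]
  = (4|47)    [51 ≡ 4 mod 47]
  = (1|47)    [47 ≡ 7 mod 8 ⇒ (2|47)^2 = +1]
  = 1    [(1|47) = 1]

1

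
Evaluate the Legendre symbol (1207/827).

(1207/827)
  = (380/827)    [1207 ≡ 380 mod 827]
  = (95/827)    [827 ≡ 3 mod 8 ⇒ (2/827)^2 = +1]
  = -(827/95)    [QR: both ≡ 3 mod 4, sign flips]
  = -(67/95)    [827 ≡ 67 mod 95]
  = (95/67)    [QR: both ≡ 3 mod 4, sign flips]
  = (28/67)    [95 ≡ 28 mod 67]
  = (7/67)    [67 ≡ 3 mod 8 ⇒ (2/67)^2 = +1]
  = -(67/7)    [QR: both ≡ 3 mod 4, sign flips]
  = -(4/7)    [67 ≡ 4 mod 7]
  = -(1/7)    [7 ≡ 7 mod 8 ⇒ (2/7)^2 = +1]
  = -1    [(1/7) = 1]

-1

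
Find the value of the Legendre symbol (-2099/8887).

Reduce the numerator: -2099 ≡ 6788 (mod 8887), so (-2099/8887) = (6788/8887).
Factor out 2: 6788 = 2^2·1697. Since 8887 ≡ 7 (mod 8), (2/8887) = +1, and (2/8887)^2 = +1. Now have (1697/8887).
1697 ≡ 1 (mod 4), so quadratic reciprocity gives (1697/8887) = (8887/1697). Reduce: 8887 ≡ 402 (mod 1697). Now have (402/1697).
Factor out 2: 402 = 2·201. Since 1697 ≡ 1 (mod 8), (2/1697) = +1. Now have (201/1697).
201 ≡ 1 (mod 4), so quadratic reciprocity gives (201/1697) = (1697/201). Reduce: 1697 ≡ 89 (mod 201). Now have (89/201).
89 ≡ 1 (mod 4), so quadratic reciprocity gives (89/201) = (201/89). Reduce: 201 ≡ 23 (mod 89). Now have (23/89).
89 ≡ 1 (mod 4), so quadratic reciprocity gives (23/89) = (89/23). Reduce: 89 ≡ 20 (mod 23). Now have (20/23).
Factor out 2: 20 = 2^2·5. Since 23 ≡ 7 (mod 8), (2/23) = +1, and (2/23)^2 = +1. Now have (5/23).
5 ≡ 1 (mod 4), so quadratic reciprocity gives (5/23) = (23/5). Reduce: 23 ≡ 3 (mod 5). Now have (3/5).
5 ≡ 1 (mod 4), so quadratic reciprocity gives (3/5) = (5/3). Reduce: 5 ≡ 2 (mod 3). Now have (2/3).
Factor out 2: 2 = 2. Since 3 ≡ 3 (mod 8), (2/3) = -1. Now have -(1/3).
(1/3) = 1. Collecting the sign factors: -1.

-1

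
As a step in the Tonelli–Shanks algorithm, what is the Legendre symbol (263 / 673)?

1

673 ≡ 1 (mod 4), so quadratic reciprocity gives (263 / 673) = (673 / 263). Reduce: 673 ≡ 147 (mod 263). Now have (147 / 263).
Both 147 ≡ 3 and 263 ≡ 3 (mod 4), so reciprocity gives (147 / 263) = -(263 / 147). Reduce: 263 ≡ 116 (mod 147). Now have -(116 / 147).
Factor out 2: 116 = 2^2·29. Since 147 ≡ 3 (mod 8), (2 / 147) = -1, and (2 / 147)^2 = +1. Now have -(29 / 147).
29 ≡ 1 (mod 4), so quadratic reciprocity gives (29 / 147) = (147 / 29). Reduce: 147 ≡ 2 (mod 29). Now have -(2 / 29).
Factor out 2: 2 = 2. Since 29 ≡ 5 (mod 8), (2 / 29) = -1. Now have (1 / 29).
(1 / 29) = 1. Collecting the sign factors: 1.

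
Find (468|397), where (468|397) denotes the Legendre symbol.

-1

Reduce the numerator: 468 ≡ 71 (mod 397), so (468|397) = (71|397).
397 ≡ 1 (mod 4), so quadratic reciprocity gives (71|397) = (397|71). Reduce: 397 ≡ 42 (mod 71). Now have (42|71).
Factor out 2: 42 = 2·21. Since 71 ≡ 7 (mod 8), (2|71) = +1. Now have (21|71).
21 ≡ 1 (mod 4), so quadratic reciprocity gives (21|71) = (71|21). Reduce: 71 ≡ 8 (mod 21). Now have (8|21).
Factor out 2: 8 = 2^3. Since 21 ≡ 5 (mod 8), (2|21) = -1, and (2|21)^3 = -1. Now have -(1|21).
(1|21) = 1. Collecting the sign factors: -1.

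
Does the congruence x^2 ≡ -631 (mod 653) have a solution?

no

Reduce the numerator: -631 ≡ 22 (mod 653), so (-631|653) = (22|653).
Factor out 2: 22 = 2·11. Since 653 ≡ 5 (mod 8), (2|653) = -1. Now have -(11|653).
653 ≡ 1 (mod 4), so quadratic reciprocity gives (11|653) = (653|11). Reduce: 653 ≡ 4 (mod 11). Now have -(4|11).
Factor out 2: 4 = 2^2. Since 11 ≡ 3 (mod 8), (2|11) = -1, and (2|11)^2 = +1. Now have -(1|11).
(1|11) = 1. Collecting the sign factors: -1.
(-631|653) = -1, and 653 is prime, so -631 is not a quadratic residue mod 653.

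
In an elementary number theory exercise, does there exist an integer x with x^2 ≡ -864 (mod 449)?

no

Reduce the numerator: -864 ≡ 34 (mod 449), so (-864/449) = (34/449).
Factor out 2: 34 = 2·17. Since 449 ≡ 1 (mod 8), (2/449) = +1. Now have (17/449).
17 ≡ 1 (mod 4), so quadratic reciprocity gives (17/449) = (449/17). Reduce: 449 ≡ 7 (mod 17). Now have (7/17).
17 ≡ 1 (mod 4), so quadratic reciprocity gives (7/17) = (17/7). Reduce: 17 ≡ 3 (mod 7). Now have (3/7).
Both 3 ≡ 3 and 7 ≡ 3 (mod 4), so reciprocity gives (3/7) = -(7/3). Reduce: 7 ≡ 1 (mod 3). Now have -(1/3).
(1/3) = 1. Collecting the sign factors: -1.
The Legendre symbol is -1, so x^2 ≡ -864 (mod 449) has no solution.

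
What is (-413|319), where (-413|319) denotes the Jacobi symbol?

1

Pull out -1: (-413|319) = (-1|319)·(413|319). Since 319 ≡ 3 (mod 4), (-1|319) = -1. Now have -(413|319).
Reduce the numerator: 413 ≡ 94 (mod 319), so (413|319) = (94|319).
Factor out 2: 94 = 2·47. Since 319 ≡ 7 (mod 8), (2|319) = +1. Now have -(47|319).
Both 47 ≡ 3 and 319 ≡ 3 (mod 4), so reciprocity gives (47|319) = -(319|47). Reduce: 319 ≡ 37 (mod 47). Now have (37|47).
37 ≡ 1 (mod 4), so quadratic reciprocity gives (37|47) = (47|37). Reduce: 47 ≡ 10 (mod 37). Now have (10|37).
Factor out 2: 10 = 2·5. Since 37 ≡ 5 (mod 8), (2|37) = -1. Now have -(5|37).
5 ≡ 1 (mod 4), so quadratic reciprocity gives (5|37) = (37|5). Reduce: 37 ≡ 2 (mod 5). Now have -(2|5).
Factor out 2: 2 = 2. Since 5 ≡ 5 (mod 8), (2|5) = -1. Now have (1|5).
(1|5) = 1. Collecting the sign factors: 1.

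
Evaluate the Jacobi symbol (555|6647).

1

Both 555 ≡ 3 and 6647 ≡ 3 (mod 4), so reciprocity gives (555|6647) = -(6647|555). Reduce: 6647 ≡ 542 (mod 555). Now have -(542|555).
Factor out 2: 542 = 2·271. Since 555 ≡ 3 (mod 8), (2|555) = -1. Now have (271|555).
Both 271 ≡ 3 and 555 ≡ 3 (mod 4), so reciprocity gives (271|555) = -(555|271). Reduce: 555 ≡ 13 (mod 271). Now have -(13|271).
13 ≡ 1 (mod 4), so quadratic reciprocity gives (13|271) = (271|13). Reduce: 271 ≡ 11 (mod 13). Now have -(11|13).
13 ≡ 1 (mod 4), so quadratic reciprocity gives (11|13) = (13|11). Reduce: 13 ≡ 2 (mod 11). Now have -(2|11).
Factor out 2: 2 = 2. Since 11 ≡ 3 (mod 8), (2|11) = -1. Now have (1|11).
(1|11) = 1. Collecting the sign factors: 1.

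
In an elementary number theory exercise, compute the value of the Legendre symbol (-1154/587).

-1

Pull out -1: (-1154/587) = (-1/587)·(1154/587). Since 587 ≡ 3 (mod 4), (-1/587) = -1. Now have -(1154/587).
Reduce the numerator: 1154 ≡ 567 (mod 587), so (1154/587) = (567/587).
Both 567 ≡ 3 and 587 ≡ 3 (mod 4), so reciprocity gives (567/587) = -(587/567). Reduce: 587 ≡ 20 (mod 567). Now have (20/567).
Factor out 2: 20 = 2^2·5. Since 567 ≡ 7 (mod 8), (2/567) = +1, and (2/567)^2 = +1. Now have (5/567).
5 ≡ 1 (mod 4), so quadratic reciprocity gives (5/567) = (567/5). Reduce: 567 ≡ 2 (mod 5). Now have (2/5).
Factor out 2: 2 = 2. Since 5 ≡ 5 (mod 8), (2/5) = -1. Now have -(1/5).
(1/5) = 1. Collecting the sign factors: -1.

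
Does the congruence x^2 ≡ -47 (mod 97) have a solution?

(-47|97)
  = (47|97)    [97 ≡ 1 mod 4 ⇒ (-1|97) = +1]
  = (97|47)    [QR: 97 ≡ 1 mod 4, sign kept]
  = (3|47)    [97 ≡ 3 mod 47]
  = -(47|3)    [QR: both ≡ 3 mod 4, sign flips]
  = -(2|3)    [47 ≡ 2 mod 3]
  = (1|3)    [3 ≡ 3 mod 8 ⇒ (2|3) = -1]
  = 1    [(1|3) = 1]
The Legendre symbol is 1, so x^2 ≡ -47 (mod 97) has solution.

yes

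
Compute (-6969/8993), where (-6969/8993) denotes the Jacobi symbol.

0

(-6969/8993)
  = (2024/8993)    [-6969 ≡ 2024 mod 8993]
  = (253/8993)    [8993 ≡ 1 mod 8 ⇒ (2/8993)^3 = +1]
  = (8993/253)    [QR: 253 ≡ 1 mod 4, sign kept]
  = (138/253)    [8993 ≡ 138 mod 253]
  = -(69/253)    [253 ≡ 5 mod 8 ⇒ (2/253) = -1]
  = -(253/69)    [QR: 69 ≡ 1 mod 4, sign kept]
  = -(46/69)    [253 ≡ 46 mod 69]
  = (23/69)    [69 ≡ 5 mod 8 ⇒ (2/69) = -1]
  = (69/23)    [QR: 69 ≡ 1 mod 4, sign kept]
  = (0/23)    [69 ≡ 0 mod 23]
  = 0    [numerator 0, gcd > 1]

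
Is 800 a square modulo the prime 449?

yes

Reduce the numerator: 800 ≡ 351 (mod 449), so (800|449) = (351|449).
449 ≡ 1 (mod 4), so quadratic reciprocity gives (351|449) = (449|351). Reduce: 449 ≡ 98 (mod 351). Now have (98|351).
Factor out 2: 98 = 2·49. Since 351 ≡ 7 (mod 8), (2|351) = +1. Now have (49|351).
49 ≡ 1 (mod 4), so quadratic reciprocity gives (49|351) = (351|49). Reduce: 351 ≡ 8 (mod 49). Now have (8|49).
Factor out 2: 8 = 2^3. Since 49 ≡ 1 (mod 8), (2|49) = +1, and (2|49)^3 = +1. Now have (1|49).
(1|49) = 1. Collecting the sign factors: 1.
The Legendre symbol is 1, so x^2 ≡ 800 (mod 449) has solution.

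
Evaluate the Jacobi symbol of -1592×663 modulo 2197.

By multiplicativity, (-1592·663|2197) = (-1592|2197)·(663|2197).
First factor (-1592|2197):
Reduce the numerator: -1592 ≡ 605 (mod 2197), so (-1592|2197) = (605|2197).
605 ≡ 1 (mod 4), so quadratic reciprocity gives (605|2197) = (2197|605). Reduce: 2197 ≡ 382 (mod 605). Now have (382|605).
Factor out 2: 382 = 2·191. Since 605 ≡ 5 (mod 8), (2|605) = -1. Now have -(191|605).
605 ≡ 1 (mod 4), so quadratic reciprocity gives (191|605) = (605|191). Reduce: 605 ≡ 32 (mod 191). Now have -(32|191).
Factor out 2: 32 = 2^5. Since 191 ≡ 7 (mod 8), (2|191) = +1, and (2|191)^5 = +1. Now have -(1|191).
(1|191) = 1. Collecting the sign factors: -1.
Second factor (663|2197):
2197 ≡ 1 (mod 4), so quadratic reciprocity gives (663|2197) = (2197|663). Reduce: 2197 ≡ 208 (mod 663). Now have (208|663).
Factor out 2: 208 = 2^4·13. Since 663 ≡ 7 (mod 8), (2|663) = +1, and (2|663)^4 = +1. Now have (13|663).
13 ≡ 1 (mod 4), so quadratic reciprocity gives (13|663) = (663|13). Reduce: 663 ≡ 0 (mod 13). Now have (0|13).
The numerator is now 0 with denominator 13 > 1: the symbol is 0.
Product: (-1)·(0) = 0.

0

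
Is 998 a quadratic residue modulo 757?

(998/757)
  = (241/757)    [998 ≡ 241 mod 757]
  = (757/241)    [QR: 241 ≡ 1 mod 4, sign kept]
  = (34/241)    [757 ≡ 34 mod 241]
  = (17/241)    [241 ≡ 1 mod 8 ⇒ (2/241) = +1]
  = (241/17)    [QR: 17 ≡ 1 mod 4, sign kept]
  = (3/17)    [241 ≡ 3 mod 17]
  = (17/3)    [QR: 17 ≡ 1 mod 4, sign kept]
  = (2/3)    [17 ≡ 2 mod 3]
  = -(1/3)    [3 ≡ 3 mod 8 ⇒ (2/3) = -1]
  = -1    [(1/3) = 1]
The Legendre symbol is -1, so x^2 ≡ 998 (mod 757) has no solution.

no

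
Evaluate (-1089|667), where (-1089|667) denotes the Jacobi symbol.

(-1089|667)
  = (245|667)    [-1089 ≡ 245 mod 667]
  = (667|245)    [QR: 245 ≡ 1 mod 4, sign kept]
  = (177|245)    [667 ≡ 177 mod 245]
  = (245|177)    [QR: 177 ≡ 1 mod 4, sign kept]
  = (68|177)    [245 ≡ 68 mod 177]
  = (17|177)    [177 ≡ 1 mod 8 ⇒ (2|177)^2 = +1]
  = (177|17)    [QR: 17 ≡ 1 mod 4, sign kept]
  = (7|17)    [177 ≡ 7 mod 17]
  = (17|7)    [QR: 17 ≡ 1 mod 4, sign kept]
  = (3|7)    [17 ≡ 3 mod 7]
  = -(7|3)    [QR: both ≡ 3 mod 4, sign flips]
  = -(1|3)    [7 ≡ 1 mod 3]
  = -1    [(1|3) = 1]

-1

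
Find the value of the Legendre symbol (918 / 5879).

-1

(918 / 5879)
  = (459 / 5879)    [5879 ≡ 7 mod 8 ⇒ (2 / 5879) = +1]
  = -(5879 / 459)    [QR: both ≡ 3 mod 4, sign flips]
  = -(371 / 459)    [5879 ≡ 371 mod 459]
  = (459 / 371)    [QR: both ≡ 3 mod 4, sign flips]
  = (88 / 371)    [459 ≡ 88 mod 371]
  = -(11 / 371)    [371 ≡ 3 mod 8 ⇒ (2 / 371)^3 = -1]
  = (371 / 11)    [QR: both ≡ 3 mod 4, sign flips]
  = (8 / 11)    [371 ≡ 8 mod 11]
  = -(1 / 11)    [11 ≡ 3 mod 8 ⇒ (2 / 11)^3 = -1]
  = -1    [(1 / 11) = 1]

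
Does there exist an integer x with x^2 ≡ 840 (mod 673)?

Reduce the numerator: 840 ≡ 167 (mod 673), so (840/673) = (167/673).
673 ≡ 1 (mod 4), so quadratic reciprocity gives (167/673) = (673/167). Reduce: 673 ≡ 5 (mod 167). Now have (5/167).
5 ≡ 1 (mod 4), so quadratic reciprocity gives (5/167) = (167/5). Reduce: 167 ≡ 2 (mod 5). Now have (2/5).
Factor out 2: 2 = 2. Since 5 ≡ 5 (mod 8), (2/5) = -1. Now have -(1/5).
(1/5) = 1. Collecting the sign factors: -1.
(840/673) = -1, and 673 is prime, so 840 is not a quadratic residue mod 673.

no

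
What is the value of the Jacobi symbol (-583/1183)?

Reduce the numerator: -583 ≡ 600 (mod 1183), so (-583/1183) = (600/1183).
Factor out 2: 600 = 2^3·75. Since 1183 ≡ 7 (mod 8), (2/1183) = +1, and (2/1183)^3 = +1. Now have (75/1183).
Both 75 ≡ 3 and 1183 ≡ 3 (mod 4), so reciprocity gives (75/1183) = -(1183/75). Reduce: 1183 ≡ 58 (mod 75). Now have -(58/75).
Factor out 2: 58 = 2·29. Since 75 ≡ 3 (mod 8), (2/75) = -1. Now have (29/75).
29 ≡ 1 (mod 4), so quadratic reciprocity gives (29/75) = (75/29). Reduce: 75 ≡ 17 (mod 29). Now have (17/29).
17 ≡ 1 (mod 4), so quadratic reciprocity gives (17/29) = (29/17). Reduce: 29 ≡ 12 (mod 17). Now have (12/17).
Factor out 2: 12 = 2^2·3. Since 17 ≡ 1 (mod 8), (2/17) = +1, and (2/17)^2 = +1. Now have (3/17).
17 ≡ 1 (mod 4), so quadratic reciprocity gives (3/17) = (17/3). Reduce: 17 ≡ 2 (mod 3). Now have (2/3).
Factor out 2: 2 = 2. Since 3 ≡ 3 (mod 8), (2/3) = -1. Now have -(1/3).
(1/3) = 1. Collecting the sign factors: -1.

-1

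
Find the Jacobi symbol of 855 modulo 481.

1

(855|481)
  = (374|481)    [855 ≡ 374 mod 481]
  = (187|481)    [481 ≡ 1 mod 8 ⇒ (2|481) = +1]
  = (481|187)    [QR: 481 ≡ 1 mod 4, sign kept]
  = (107|187)    [481 ≡ 107 mod 187]
  = -(187|107)    [QR: both ≡ 3 mod 4, sign flips]
  = -(80|107)    [187 ≡ 80 mod 107]
  = -(5|107)    [107 ≡ 3 mod 8 ⇒ (2|107)^4 = +1]
  = -(107|5)    [QR: 5 ≡ 1 mod 4, sign kept]
  = -(2|5)    [107 ≡ 2 mod 5]
  = (1|5)    [5 ≡ 5 mod 8 ⇒ (2|5) = -1]
  = 1    [(1|5) = 1]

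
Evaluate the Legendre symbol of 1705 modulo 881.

-1

(1705/881)
  = (824/881)    [1705 ≡ 824 mod 881]
  = (103/881)    [881 ≡ 1 mod 8 ⇒ (2/881)^3 = +1]
  = (881/103)    [QR: 881 ≡ 1 mod 4, sign kept]
  = (57/103)    [881 ≡ 57 mod 103]
  = (103/57)    [QR: 57 ≡ 1 mod 4, sign kept]
  = (46/57)    [103 ≡ 46 mod 57]
  = (23/57)    [57 ≡ 1 mod 8 ⇒ (2/57) = +1]
  = (57/23)    [QR: 57 ≡ 1 mod 4, sign kept]
  = (11/23)    [57 ≡ 11 mod 23]
  = -(23/11)    [QR: both ≡ 3 mod 4, sign flips]
  = -(1/11)    [23 ≡ 1 mod 11]
  = -1    [(1/11) = 1]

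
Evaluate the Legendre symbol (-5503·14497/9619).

1

By multiplicativity, (-5503·14497/9619) = (-5503/9619)·(14497/9619).
First factor (-5503/9619):
Reduce the numerator: -5503 ≡ 4116 (mod 9619), so (-5503/9619) = (4116/9619).
Factor out 2: 4116 = 2^2·1029. Since 9619 ≡ 3 (mod 8), (2/9619) = -1, and (2/9619)^2 = +1. Now have (1029/9619).
1029 ≡ 1 (mod 4), so quadratic reciprocity gives (1029/9619) = (9619/1029). Reduce: 9619 ≡ 358 (mod 1029). Now have (358/1029).
Factor out 2: 358 = 2·179. Since 1029 ≡ 5 (mod 8), (2/1029) = -1. Now have -(179/1029).
1029 ≡ 1 (mod 4), so quadratic reciprocity gives (179/1029) = (1029/179). Reduce: 1029 ≡ 134 (mod 179). Now have -(134/179).
Factor out 2: 134 = 2·67. Since 179 ≡ 3 (mod 8), (2/179) = -1. Now have (67/179).
Both 67 ≡ 3 and 179 ≡ 3 (mod 4), so reciprocity gives (67/179) = -(179/67). Reduce: 179 ≡ 45 (mod 67). Now have -(45/67).
45 ≡ 1 (mod 4), so quadratic reciprocity gives (45/67) = (67/45). Reduce: 67 ≡ 22 (mod 45). Now have -(22/45).
Factor out 2: 22 = 2·11. Since 45 ≡ 5 (mod 8), (2/45) = -1. Now have (11/45).
45 ≡ 1 (mod 4), so quadratic reciprocity gives (11/45) = (45/11). Reduce: 45 ≡ 1 (mod 11). Now have (1/11).
(1/11) = 1. Collecting the sign factors: 1.
Second factor (14497/9619):
Reduce the numerator: 14497 ≡ 4878 (mod 9619), so (14497/9619) = (4878/9619).
Factor out 2: 4878 = 2·2439. Since 9619 ≡ 3 (mod 8), (2/9619) = -1. Now have -(2439/9619).
Both 2439 ≡ 3 and 9619 ≡ 3 (mod 4), so reciprocity gives (2439/9619) = -(9619/2439). Reduce: 9619 ≡ 2302 (mod 2439). Now have (2302/2439).
Factor out 2: 2302 = 2·1151. Since 2439 ≡ 7 (mod 8), (2/2439) = +1. Now have (1151/2439).
Both 1151 ≡ 3 and 2439 ≡ 3 (mod 4), so reciprocity gives (1151/2439) = -(2439/1151). Reduce: 2439 ≡ 137 (mod 1151). Now have -(137/1151).
137 ≡ 1 (mod 4), so quadratic reciprocity gives (137/1151) = (1151/137). Reduce: 1151 ≡ 55 (mod 137). Now have -(55/137).
137 ≡ 1 (mod 4), so quadratic reciprocity gives (55/137) = (137/55). Reduce: 137 ≡ 27 (mod 55). Now have -(27/55).
Both 27 ≡ 3 and 55 ≡ 3 (mod 4), so reciprocity gives (27/55) = -(55/27). Reduce: 55 ≡ 1 (mod 27). Now have (1/27).
(1/27) = 1. Collecting the sign factors: 1.
Product: (1)·(1) = 1.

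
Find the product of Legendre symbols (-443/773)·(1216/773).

By multiplicativity, (-443·1216/773) = (-443/773)·(1216/773).
First factor (-443/773):
(-443/773)
  = (443/773)    [773 ≡ 1 mod 4 ⇒ (-1/773) = +1]
  = (773/443)    [QR: 773 ≡ 1 mod 4, sign kept]
  = (330/443)    [773 ≡ 330 mod 443]
  = -(165/443)    [443 ≡ 3 mod 8 ⇒ (2/443) = -1]
  = -(443/165)    [QR: 165 ≡ 1 mod 4, sign kept]
  = -(113/165)    [443 ≡ 113 mod 165]
  = -(165/113)    [QR: 113 ≡ 1 mod 4, sign kept]
  = -(52/113)    [165 ≡ 52 mod 113]
  = -(13/113)    [113 ≡ 1 mod 8 ⇒ (2/113)^2 = +1]
  = -(113/13)    [QR: 13 ≡ 1 mod 4, sign kept]
  = -(9/13)    [113 ≡ 9 mod 13]
  = -(13/9)    [QR: 9 ≡ 1 mod 4, sign kept]
  = -(4/9)    [13 ≡ 4 mod 9]
  = -(1/9)    [9 ≡ 1 mod 8 ⇒ (2/9)^2 = +1]
  = -1    [(1/9) = 1]
Second factor (1216/773):
(1216/773)
  = (443/773)    [1216 ≡ 443 mod 773]
  = (773/443)    [QR: 773 ≡ 1 mod 4, sign kept]
  = (330/443)    [773 ≡ 330 mod 443]
  = -(165/443)    [443 ≡ 3 mod 8 ⇒ (2/443) = -1]
  = -(443/165)    [QR: 165 ≡ 1 mod 4, sign kept]
  = -(113/165)    [443 ≡ 113 mod 165]
  = -(165/113)    [QR: 113 ≡ 1 mod 4, sign kept]
  = -(52/113)    [165 ≡ 52 mod 113]
  = -(13/113)    [113 ≡ 1 mod 8 ⇒ (2/113)^2 = +1]
  = -(113/13)    [QR: 13 ≡ 1 mod 4, sign kept]
  = -(9/13)    [113 ≡ 9 mod 13]
  = -(13/9)    [QR: 9 ≡ 1 mod 4, sign kept]
  = -(4/9)    [13 ≡ 4 mod 9]
  = -(1/9)    [9 ≡ 1 mod 8 ⇒ (2/9)^2 = +1]
  = -1    [(1/9) = 1]
Product: (-1)·(-1) = 1.

1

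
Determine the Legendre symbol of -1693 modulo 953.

(-1693/953)
  = (213/953)    [-1693 ≡ 213 mod 953]
  = (953/213)    [QR: 213 ≡ 1 mod 4, sign kept]
  = (101/213)    [953 ≡ 101 mod 213]
  = (213/101)    [QR: 101 ≡ 1 mod 4, sign kept]
  = (11/101)    [213 ≡ 11 mod 101]
  = (101/11)    [QR: 101 ≡ 1 mod 4, sign kept]
  = (2/11)    [101 ≡ 2 mod 11]
  = -(1/11)    [11 ≡ 3 mod 8 ⇒ (2/11) = -1]
  = -1    [(1/11) = 1]

-1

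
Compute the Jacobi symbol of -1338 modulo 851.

1

Reduce the numerator: -1338 ≡ 364 (mod 851), so (-1338/851) = (364/851).
Factor out 2: 364 = 2^2·91. Since 851 ≡ 3 (mod 8), (2/851) = -1, and (2/851)^2 = +1. Now have (91/851).
Both 91 ≡ 3 and 851 ≡ 3 (mod 4), so reciprocity gives (91/851) = -(851/91). Reduce: 851 ≡ 32 (mod 91). Now have -(32/91).
Factor out 2: 32 = 2^5. Since 91 ≡ 3 (mod 8), (2/91) = -1, and (2/91)^5 = -1. Now have (1/91).
(1/91) = 1. Collecting the sign factors: 1.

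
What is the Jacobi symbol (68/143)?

Factor out 2: 68 = 2^2·17. Since 143 ≡ 7 (mod 8), (2/143) = +1, and (2/143)^2 = +1. Now have (17/143).
17 ≡ 1 (mod 4), so quadratic reciprocity gives (17/143) = (143/17). Reduce: 143 ≡ 7 (mod 17). Now have (7/17).
17 ≡ 1 (mod 4), so quadratic reciprocity gives (7/17) = (17/7). Reduce: 17 ≡ 3 (mod 7). Now have (3/7).
Both 3 ≡ 3 and 7 ≡ 3 (mod 4), so reciprocity gives (3/7) = -(7/3). Reduce: 7 ≡ 1 (mod 3). Now have -(1/3).
(1/3) = 1. Collecting the sign factors: -1.

-1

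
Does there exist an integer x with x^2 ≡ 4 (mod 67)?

(4/67)
  = (1/67)    [67 ≡ 3 mod 8 ⇒ (2/67)^2 = +1]
  = 1    [(1/67) = 1]
(4/67) = 1, and 67 is prime, so 4 is a quadratic residue mod 67.

yes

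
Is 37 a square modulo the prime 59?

(37/59)
  = (59/37)    [QR: 37 ≡ 1 mod 4, sign kept]
  = (22/37)    [59 ≡ 22 mod 37]
  = -(11/37)    [37 ≡ 5 mod 8 ⇒ (2/37) = -1]
  = -(37/11)    [QR: 37 ≡ 1 mod 4, sign kept]
  = -(4/11)    [37 ≡ 4 mod 11]
  = -(1/11)    [11 ≡ 3 mod 8 ⇒ (2/11)^2 = +1]
  = -1    [(1/11) = 1]
The Legendre symbol is -1, so x^2 ≡ 37 (mod 59) has no solution.

no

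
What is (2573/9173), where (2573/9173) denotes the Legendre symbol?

-1

(2573/9173)
  = (9173/2573)    [QR: 2573 ≡ 1 mod 4, sign kept]
  = (1454/2573)    [9173 ≡ 1454 mod 2573]
  = -(727/2573)    [2573 ≡ 5 mod 8 ⇒ (2/2573) = -1]
  = -(2573/727)    [QR: 2573 ≡ 1 mod 4, sign kept]
  = -(392/727)    [2573 ≡ 392 mod 727]
  = -(49/727)    [727 ≡ 7 mod 8 ⇒ (2/727)^3 = +1]
  = -(727/49)    [QR: 49 ≡ 1 mod 4, sign kept]
  = -(41/49)    [727 ≡ 41 mod 49]
  = -(49/41)    [QR: 41 ≡ 1 mod 4, sign kept]
  = -(8/41)    [49 ≡ 8 mod 41]
  = -(1/41)    [41 ≡ 1 mod 8 ⇒ (2/41)^3 = +1]
  = -1    [(1/41) = 1]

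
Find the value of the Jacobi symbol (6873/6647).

Reduce the numerator: 6873 ≡ 226 (mod 6647), so (6873/6647) = (226/6647).
Factor out 2: 226 = 2·113. Since 6647 ≡ 7 (mod 8), (2/6647) = +1. Now have (113/6647).
113 ≡ 1 (mod 4), so quadratic reciprocity gives (113/6647) = (6647/113). Reduce: 6647 ≡ 93 (mod 113). Now have (93/113).
93 ≡ 1 (mod 4), so quadratic reciprocity gives (93/113) = (113/93). Reduce: 113 ≡ 20 (mod 93). Now have (20/93).
Factor out 2: 20 = 2^2·5. Since 93 ≡ 5 (mod 8), (2/93) = -1, and (2/93)^2 = +1. Now have (5/93).
5 ≡ 1 (mod 4), so quadratic reciprocity gives (5/93) = (93/5). Reduce: 93 ≡ 3 (mod 5). Now have (3/5).
5 ≡ 1 (mod 4), so quadratic reciprocity gives (3/5) = (5/3). Reduce: 5 ≡ 2 (mod 3). Now have (2/3).
Factor out 2: 2 = 2. Since 3 ≡ 3 (mod 8), (2/3) = -1. Now have -(1/3).
(1/3) = 1. Collecting the sign factors: -1.

-1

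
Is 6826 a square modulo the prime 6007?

no

(6826|6007)
  = (819|6007)    [6826 ≡ 819 mod 6007]
  = -(6007|819)    [QR: both ≡ 3 mod 4, sign flips]
  = -(274|819)    [6007 ≡ 274 mod 819]
  = (137|819)    [819 ≡ 3 mod 8 ⇒ (2|819) = -1]
  = (819|137)    [QR: 137 ≡ 1 mod 4, sign kept]
  = (134|137)    [819 ≡ 134 mod 137]
  = (67|137)    [137 ≡ 1 mod 8 ⇒ (2|137) = +1]
  = (137|67)    [QR: 137 ≡ 1 mod 4, sign kept]
  = (3|67)    [137 ≡ 3 mod 67]
  = -(67|3)    [QR: both ≡ 3 mod 4, sign flips]
  = -(1|3)    [67 ≡ 1 mod 3]
  = -1    [(1|3) = 1]
The Legendre symbol is -1, so x^2 ≡ 6826 (mod 6007) has no solution.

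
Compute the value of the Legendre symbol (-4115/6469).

Reduce the numerator: -4115 ≡ 2354 (mod 6469), so (-4115/6469) = (2354/6469).
Factor out 2: 2354 = 2·1177. Since 6469 ≡ 5 (mod 8), (2/6469) = -1. Now have -(1177/6469).
1177 ≡ 1 (mod 4), so quadratic reciprocity gives (1177/6469) = (6469/1177). Reduce: 6469 ≡ 584 (mod 1177). Now have -(584/1177).
Factor out 2: 584 = 2^3·73. Since 1177 ≡ 1 (mod 8), (2/1177) = +1, and (2/1177)^3 = +1. Now have -(73/1177).
73 ≡ 1 (mod 4), so quadratic reciprocity gives (73/1177) = (1177/73). Reduce: 1177 ≡ 9 (mod 73). Now have -(9/73).
9 ≡ 1 (mod 4), so quadratic reciprocity gives (9/73) = (73/9). Reduce: 73 ≡ 1 (mod 9). Now have -(1/9).
(1/9) = 1. Collecting the sign factors: -1.

-1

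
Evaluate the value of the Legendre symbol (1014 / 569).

-1

Reduce the numerator: 1014 ≡ 445 (mod 569), so (1014 / 569) = (445 / 569).
445 ≡ 1 (mod 4), so quadratic reciprocity gives (445 / 569) = (569 / 445). Reduce: 569 ≡ 124 (mod 445). Now have (124 / 445).
Factor out 2: 124 = 2^2·31. Since 445 ≡ 5 (mod 8), (2 / 445) = -1, and (2 / 445)^2 = +1. Now have (31 / 445).
445 ≡ 1 (mod 4), so quadratic reciprocity gives (31 / 445) = (445 / 31). Reduce: 445 ≡ 11 (mod 31). Now have (11 / 31).
Both 11 ≡ 3 and 31 ≡ 3 (mod 4), so reciprocity gives (11 / 31) = -(31 / 11). Reduce: 31 ≡ 9 (mod 11). Now have -(9 / 11).
9 ≡ 1 (mod 4), so quadratic reciprocity gives (9 / 11) = (11 / 9). Reduce: 11 ≡ 2 (mod 9). Now have -(2 / 9).
Factor out 2: 2 = 2. Since 9 ≡ 1 (mod 8), (2 / 9) = +1. Now have -(1 / 9).
(1 / 9) = 1. Collecting the sign factors: -1.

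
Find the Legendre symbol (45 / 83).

45 ≡ 1 (mod 4), so quadratic reciprocity gives (45 / 83) = (83 / 45). Reduce: 83 ≡ 38 (mod 45). Now have (38 / 45).
Factor out 2: 38 = 2·19. Since 45 ≡ 5 (mod 8), (2 / 45) = -1. Now have -(19 / 45).
45 ≡ 1 (mod 4), so quadratic reciprocity gives (19 / 45) = (45 / 19). Reduce: 45 ≡ 7 (mod 19). Now have -(7 / 19).
Both 7 ≡ 3 and 19 ≡ 3 (mod 4), so reciprocity gives (7 / 19) = -(19 / 7). Reduce: 19 ≡ 5 (mod 7). Now have (5 / 7).
5 ≡ 1 (mod 4), so quadratic reciprocity gives (5 / 7) = (7 / 5). Reduce: 7 ≡ 2 (mod 5). Now have (2 / 5).
Factor out 2: 2 = 2. Since 5 ≡ 5 (mod 8), (2 / 5) = -1. Now have -(1 / 5).
(1 / 5) = 1. Collecting the sign factors: -1.

-1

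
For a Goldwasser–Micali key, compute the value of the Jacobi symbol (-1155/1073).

-1

Pull out -1: (-1155/1073) = (-1/1073)·(1155/1073). Since 1073 ≡ 1 (mod 4), (-1/1073) = +1. Now have (1155/1073).
Reduce the numerator: 1155 ≡ 82 (mod 1073), so (1155/1073) = (82/1073).
Factor out 2: 82 = 2·41. Since 1073 ≡ 1 (mod 8), (2/1073) = +1. Now have (41/1073).
41 ≡ 1 (mod 4), so quadratic reciprocity gives (41/1073) = (1073/41). Reduce: 1073 ≡ 7 (mod 41). Now have (7/41).
41 ≡ 1 (mod 4), so quadratic reciprocity gives (7/41) = (41/7). Reduce: 41 ≡ 6 (mod 7). Now have (6/7).
Factor out 2: 6 = 2·3. Since 7 ≡ 7 (mod 8), (2/7) = +1. Now have (3/7).
Both 3 ≡ 3 and 7 ≡ 3 (mod 4), so reciprocity gives (3/7) = -(7/3). Reduce: 7 ≡ 1 (mod 3). Now have -(1/3).
(1/3) = 1. Collecting the sign factors: -1.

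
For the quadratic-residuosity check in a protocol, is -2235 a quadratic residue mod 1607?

no

(-2235/1607)
  = (979/1607)    [-2235 ≡ 979 mod 1607]
  = -(1607/979)    [QR: both ≡ 3 mod 4, sign flips]
  = -(628/979)    [1607 ≡ 628 mod 979]
  = -(157/979)    [979 ≡ 3 mod 8 ⇒ (2/979)^2 = +1]
  = -(979/157)    [QR: 157 ≡ 1 mod 4, sign kept]
  = -(37/157)    [979 ≡ 37 mod 157]
  = -(157/37)    [QR: 37 ≡ 1 mod 4, sign kept]
  = -(9/37)    [157 ≡ 9 mod 37]
  = -(37/9)    [QR: 9 ≡ 1 mod 4, sign kept]
  = -(1/9)    [37 ≡ 1 mod 9]
  = -1    [(1/9) = 1]
The Legendre symbol is -1, so x^2 ≡ -2235 (mod 1607) has no solution.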